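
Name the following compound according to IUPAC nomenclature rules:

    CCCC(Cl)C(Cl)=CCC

The longest chain bearing the multiple bond is 8 carbons long (octane).
A C=C double bond in the chain gives the infix -ene-.
The numbering direction is chosen so that numbering from this end puts the double bond at C-3 rather than C-5.
With this numbering: the double bond between C-3 and C-4; chloro groups at C-4 and C-5.
Putting it together: 4,5-dichlorooct-3-ene.

4,5-dichlorooct-3-ene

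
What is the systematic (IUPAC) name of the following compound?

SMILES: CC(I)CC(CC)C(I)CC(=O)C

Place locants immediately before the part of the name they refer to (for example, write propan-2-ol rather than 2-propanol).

The longest carbon chain that includes the carbonyl has 8 carbons, so the parent hydride is octane.
The principal characteristic group is a ketone (C=O on an internal carbon), named with the suffix -one.
The numbering direction is chosen so that numbering from this end puts the carbonyl group at C-2 rather than C-7.
With this numbering: the carbonyl at C-2; an ethyl group at C-5; iodo groups at C-4 and C-7.
Substituent prefixes are cited in alphabetical order (multiplying prefixes like di-/tri- are ignored for ordering).
Putting it together: 5-ethyl-4,7-diiodooctan-2-one.

5-ethyl-4,7-diiodooctan-2-one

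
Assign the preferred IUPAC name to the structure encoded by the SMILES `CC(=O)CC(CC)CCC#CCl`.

8-chloro-4-ethyloct-7-yn-2-one

The longest carbon chain that includes the carbonyl and the multiple bond has 8 carbons, so the parent hydride is octane.
A ketone (C=O on an internal carbon) is the principal characteristic group, giving the suffix -one.
A C≡C triple bond in the chain gives the infix -yne-.
The numbering direction is chosen so that numbering from this end puts the carbonyl group at C-2 rather than C-7.
That gives the carbonyl at C-2; the triple bond between C-7 and C-8; a chloro group at C-8; an ethyl group at C-4.
Substituent prefixes are cited in alphabetical order (multiplying prefixes like di-/tri- are ignored for ordering).
The name is 8-chloro-4-ethyloct-7-yn-2-one.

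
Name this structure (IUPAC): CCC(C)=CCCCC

The longest carbon chain that includes the multiple bond has 8 carbons, so the parent hydride is octane.
A C=C double bond in the chain gives the infix -ene-.
Choose the numbering such that numbering from this end puts the double bond at C-3 rather than C-5.
This places the double bond between C-3 and C-4; a methyl group at C-3.
Putting it together: 3-methyloct-3-ene.

3-methyloct-3-ene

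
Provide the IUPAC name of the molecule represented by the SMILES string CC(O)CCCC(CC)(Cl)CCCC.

6-chloro-6-ethyldecan-2-ol

The longest chain bearing the –OH group is 10 carbons long (decane).
The highest-priority functional group is an alcohol (–OH), so the name ends in -ol.
Number the chain so that numbering from this end puts the hydroxyl group at C-2 rather than C-9.
With this numbering: the hydroxyl at C-2; a chloro group at C-6; an ethyl group at C-6.
Prefixes are listed alphabetically: chloro, ethyl.
Putting it together: 6-chloro-6-ethyldecan-2-ol.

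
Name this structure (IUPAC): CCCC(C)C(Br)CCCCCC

5-bromo-4-methylundecane

The longest continuous carbon chain has 11 atoms, so the parent hydride is undecane.
The numbering direction is chosen so that the substituent locant set {4,5} is lower than {7,8} at the first point of difference.
With this numbering: a bromo group at C-5; a methyl group at C-4.
Substituent prefixes are cited in alphabetical order (multiplying prefixes like di-/tri- are ignored for ordering).
The name is 5-bromo-4-methylundecane.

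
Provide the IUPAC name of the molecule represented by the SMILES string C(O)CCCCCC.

heptan-1-ol

Counting along the main chain through the –OH group gives 7 carbons: the parent is heptane.
The highest-priority functional group is an alcohol (–OH), so the name ends in -ol.
Choose the numbering such that numbering from this end puts the hydroxyl group at C-1 rather than C-7.
This places the hydroxyl at C-1.
Assembling the pieces gives heptan-1-ol.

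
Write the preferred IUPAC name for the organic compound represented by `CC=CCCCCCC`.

non-2-ene

The longest chain bearing the multiple bond is 9 carbons long (nonane).
A C=C double bond in the chain gives the infix -ene-.
Choose the numbering such that numbering from this end puts the double bond at C-2 rather than C-7.
With this numbering: the double bond between C-2 and C-3.
Putting it together: non-2-ene.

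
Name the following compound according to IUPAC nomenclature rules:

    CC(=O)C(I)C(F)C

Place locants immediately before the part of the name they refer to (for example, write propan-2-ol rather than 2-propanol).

4-fluoro-3-iodopentan-2-one

The longest carbon chain that includes the carbonyl has 5 carbons, so the parent hydride is pentane.
The highest-priority functional group is a ketone (C=O on an internal carbon), so the name ends in -one.
Choose the numbering such that numbering from this end puts the carbonyl group at C-2 rather than C-4.
This places the carbonyl at C-2; a fluoro group at C-4; an iodo group at C-3.
The substituents are ordered alphabetically, ignoring any di-/tri- multipliers.
Putting it together: 4-fluoro-3-iodopentan-2-one.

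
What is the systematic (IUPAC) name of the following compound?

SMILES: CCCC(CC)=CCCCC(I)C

4-ethyl-9-iododec-4-ene

The longest carbon chain that includes the multiple bond has 10 carbons, so the parent hydride is decane.
The chain contains a C=C double bond, so the unsaturation ending is -ene.
The numbering direction is chosen so that numbering from this end puts the double bond at C-4 rather than C-6.
This places the double bond between C-4 and C-5; an ethyl group at C-4; an iodo group at C-9.
Substituent prefixes are cited in alphabetical order (multiplying prefixes like di-/tri- are ignored for ordering).
The name is 4-ethyl-9-iododec-4-ene.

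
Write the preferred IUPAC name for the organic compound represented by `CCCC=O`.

The longest chain bearing the –CHO group is 4 carbons long (butane).
The highest-priority functional group is an aldehyde (terminal –CHO), so the name ends in -al.
Choose the numbering such that the aldehyde carbon is C-1 by definition.
Assembling the pieces gives butanal.

butanal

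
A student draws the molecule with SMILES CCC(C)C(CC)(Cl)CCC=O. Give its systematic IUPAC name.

Counting along the main chain through the –CHO group gives 7 carbons: the parent is heptane.
The highest-priority functional group is an aldehyde (terminal –CHO), so the name ends in -al.
Number the chain so that the aldehyde carbon is C-1 by definition.
This places a chloro group at C-4; an ethyl group at C-4; a methyl group at C-5.
The substituents are ordered alphabetically, ignoring any di-/tri- multipliers.
The name is 4-chloro-4-ethyl-5-methylheptanal.

4-chloro-4-ethyl-5-methylheptanal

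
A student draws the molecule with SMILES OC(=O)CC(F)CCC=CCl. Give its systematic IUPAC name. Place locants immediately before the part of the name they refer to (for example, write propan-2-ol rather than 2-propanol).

7-chloro-3-fluorohept-6-enoic acid

The longest carbon chain that includes the –COOH group and the multiple bond has 7 carbons, so the parent hydride is heptane.
The principal characteristic group is a carboxylic acid (terminal –COOH), named with the suffix -oic acid.
A C=C double bond in the chain gives the infix -ene-.
Choose the numbering such that the carboxylic acid carbon is C-1 by definition.
This places the double bond between C-6 and C-7; a chloro group at C-7; a fluoro group at C-3.
The substituents are ordered alphabetically, ignoring any di-/tri- multipliers.
Assembling the pieces gives 7-chloro-3-fluorohept-6-enoic acid.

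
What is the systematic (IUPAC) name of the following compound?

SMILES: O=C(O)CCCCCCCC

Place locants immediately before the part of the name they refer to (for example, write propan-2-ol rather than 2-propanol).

The longest chain bearing the –COOH group is 9 carbons long (nonane).
The principal characteristic group is a carboxylic acid (terminal –COOH), named with the suffix -oic acid.
Choose the numbering such that the carboxylic acid carbon is C-1 by definition.
Putting it together: nonanoic acid.

nonanoic acid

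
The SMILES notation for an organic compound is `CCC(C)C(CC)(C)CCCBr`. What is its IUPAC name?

1-bromo-4-ethyl-4,5-dimethylheptane

The longest continuous carbon chain has 7 atoms, so the parent hydride is heptane.
The numbering direction is chosen so that the substituent locant set {1,4,4,5} is lower than {3,4,4,7} at the first point of difference.
With this numbering: a bromo group at C-1; an ethyl group at C-4; methyl groups at C-4 and C-5.
Prefixes are listed alphabetically: bromo, ethyl, methyl.
Assembling the pieces gives 1-bromo-4-ethyl-4,5-dimethylheptane.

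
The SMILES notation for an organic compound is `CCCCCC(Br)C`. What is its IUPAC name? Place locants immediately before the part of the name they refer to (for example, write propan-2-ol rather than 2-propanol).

The longest carbon chain is 7 atoms: the parent is heptane.
Number the chain so that the substituent locant set {2} is lower than {6} at the first point of difference.
With this numbering: a bromo group at C-2.
The name is 2-bromoheptane.

2-bromoheptane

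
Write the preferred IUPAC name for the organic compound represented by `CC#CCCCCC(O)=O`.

oct-6-ynoic acid

The longest carbon chain that includes the –COOH group and the multiple bond has 8 carbons, so the parent hydride is octane.
A carboxylic acid (terminal –COOH) is the principal characteristic group, giving the suffix -oic acid.
A C≡C triple bond in the chain gives the infix -yne-.
The numbering direction is chosen so that the carboxylic acid carbon is C-1 by definition.
With this numbering: the triple bond between C-6 and C-7.
Putting it together: oct-6-ynoic acid.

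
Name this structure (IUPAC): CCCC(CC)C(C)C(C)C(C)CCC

4-ethyl-5,6,7-trimethyldecane

The longest continuous carbon chain has 10 atoms, so the parent hydride is decane.
Number the chain so that the locant sets are identical either way, so the alphabetically earlier ethyl substituent takes the lower locant (4 rather than 7).
With this numbering: an ethyl group at C-4; methyl groups at C-5 and C-6 and C-7.
Prefixes are listed alphabetically: ethyl, methyl.
Putting it together: 4-ethyl-5,6,7-trimethyldecane.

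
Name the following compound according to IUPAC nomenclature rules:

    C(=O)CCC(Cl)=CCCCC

4-chloronon-4-enal

Counting along the main chain through the –CHO group and the multiple bond gives 9 carbons: the parent is nonane.
An aldehyde (terminal –CHO) is the principal characteristic group, giving the suffix -al.
The chain contains a C=C double bond, so the unsaturation ending is -ene.
Number the chain so that the aldehyde carbon is C-1 by definition.
That gives the double bond between C-4 and C-5; a chloro group at C-4.
Assembling the pieces gives 4-chloronon-4-enal.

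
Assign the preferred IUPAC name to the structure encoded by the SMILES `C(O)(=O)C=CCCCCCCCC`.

The longest carbon chain that includes the –COOH group and the multiple bond has 11 carbons, so the parent hydride is undecane.
The highest-priority functional group is a carboxylic acid (terminal –COOH), so the name ends in -oic acid.
A C=C double bond in the chain gives the infix -ene-.
The numbering direction is chosen so that the carboxylic acid carbon is C-1 by definition.
That gives the double bond between C-2 and C-3.
Putting it together: undec-2-enoic acid.

undec-2-enoic acid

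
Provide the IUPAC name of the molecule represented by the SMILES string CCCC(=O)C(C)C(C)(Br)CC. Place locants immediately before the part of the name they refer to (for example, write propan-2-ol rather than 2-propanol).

The longest chain bearing the carbonyl is 8 carbons long (octane).
The principal characteristic group is a ketone (C=O on an internal carbon), named with the suffix -one.
Choose the numbering such that numbering from this end puts the carbonyl group at C-4 rather than C-5.
With this numbering: the carbonyl at C-4; a bromo group at C-6; methyl groups at C-5 and C-6.
Substituent prefixes are cited in alphabetical order (multiplying prefixes like di-/tri- are ignored for ordering).
Putting it together: 6-bromo-5,6-dimethyloctan-4-one.

6-bromo-5,6-dimethyloctan-4-one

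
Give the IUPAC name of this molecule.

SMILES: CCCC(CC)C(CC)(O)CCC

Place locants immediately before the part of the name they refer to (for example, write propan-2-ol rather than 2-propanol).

4,5-diethyloctan-4-ol

The longest chain bearing the –OH group is 8 carbons long (octane).
The principal characteristic group is an alcohol (–OH), named with the suffix -ol.
Choose the numbering such that numbering from this end puts the hydroxyl group at C-4 rather than C-5.
With this numbering: the hydroxyl at C-4; ethyl groups at C-4 and C-5.
Assembling the pieces gives 4,5-diethyloctan-4-ol.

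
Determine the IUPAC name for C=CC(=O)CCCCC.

oct-1-en-3-one

The longest carbon chain that includes the carbonyl and the multiple bond has 8 carbons, so the parent hydride is octane.
The principal characteristic group is a ketone (C=O on an internal carbon), named with the suffix -one.
The chain contains a C=C double bond, so the unsaturation ending is -ene.
Number the chain so that numbering from this end puts the carbonyl group at C-3 rather than C-6.
That gives the carbonyl at C-3; the double bond between C-1 and C-2.
Putting it together: oct-1-en-3-one.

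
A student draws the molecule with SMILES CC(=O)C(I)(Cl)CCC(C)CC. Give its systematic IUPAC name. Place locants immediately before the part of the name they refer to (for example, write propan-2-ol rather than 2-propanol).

3-chloro-3-iodo-6-methyloctan-2-one

The longest carbon chain that includes the carbonyl has 8 carbons, so the parent hydride is octane.
The highest-priority functional group is a ketone (C=O on an internal carbon), so the name ends in -one.
Number the chain so that numbering from this end puts the carbonyl group at C-2 rather than C-7.
This places the carbonyl at C-2; a chloro group at C-3; an iodo group at C-3; a methyl group at C-6.
Prefixes are listed alphabetically: chloro, iodo, methyl.
Putting it together: 3-chloro-3-iodo-6-methyloctan-2-one.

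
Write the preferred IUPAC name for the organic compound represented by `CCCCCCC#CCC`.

dec-3-yne

Counting along the main chain through the multiple bond gives 10 carbons: the parent is decane.
A C≡C triple bond in the chain gives the infix -yne-.
The numbering direction is chosen so that numbering from this end puts the triple bond at C-3 rather than C-7.
This places the triple bond between C-3 and C-4.
Putting it together: dec-3-yne.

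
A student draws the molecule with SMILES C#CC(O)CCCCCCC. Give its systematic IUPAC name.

dec-1-yn-3-ol

Counting along the main chain through the –OH group and the multiple bond gives 10 carbons: the parent is decane.
The principal characteristic group is an alcohol (–OH), named with the suffix -ol.
A C≡C triple bond in the chain gives the infix -yne-.
Number the chain so that numbering from this end puts the hydroxyl group at C-3 rather than C-8.
With this numbering: the hydroxyl at C-3; the triple bond between C-1 and C-2.
Assembling the pieces gives dec-1-yn-3-ol.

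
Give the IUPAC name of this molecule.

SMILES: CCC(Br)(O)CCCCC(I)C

The longest chain bearing the –OH group is 9 carbons long (nonane).
The principal characteristic group is an alcohol (–OH), named with the suffix -ol.
Choose the numbering such that numbering from this end puts the hydroxyl group at C-3 rather than C-7.
This places the hydroxyl at C-3; a bromo group at C-3; an iodo group at C-8.
The substituents are ordered alphabetically, ignoring any di-/tri- multipliers.
The name is 3-bromo-8-iodononan-3-ol.

3-bromo-8-iodononan-3-ol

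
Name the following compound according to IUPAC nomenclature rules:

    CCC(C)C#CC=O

Counting along the main chain through the –CHO group and the multiple bond gives 6 carbons: the parent is hexane.
An aldehyde (terminal –CHO) is the principal characteristic group, giving the suffix -al.
There is one C≡C triple bond, indicated by the ending -yne.
The numbering direction is chosen so that the aldehyde carbon is C-1 by definition.
This places the triple bond between C-2 and C-3; a methyl group at C-4.
Assembling the pieces gives 4-methylhex-2-ynal.

4-methylhex-2-ynal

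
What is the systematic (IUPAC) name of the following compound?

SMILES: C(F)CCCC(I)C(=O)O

6-fluoro-2-iodohexanoic acid

The longest chain bearing the –COOH group is 6 carbons long (hexane).
The highest-priority functional group is a carboxylic acid (terminal –COOH), so the name ends in -oic acid.
Number the chain so that the carboxylic acid carbon is C-1 by definition.
This places a fluoro group at C-6; an iodo group at C-2.
Substituent prefixes are cited in alphabetical order (multiplying prefixes like di-/tri- are ignored for ordering).
The name is 6-fluoro-2-iodohexanoic acid.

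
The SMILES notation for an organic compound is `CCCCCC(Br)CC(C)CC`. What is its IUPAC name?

The longest carbon chain is 10 atoms: the parent is decane.
Choose the numbering such that the substituent locant set {3,5} is lower than {6,8} at the first point of difference.
That gives a bromo group at C-5; a methyl group at C-3.
Prefixes are listed alphabetically: bromo, methyl.
Assembling the pieces gives 5-bromo-3-methyldecane.

5-bromo-3-methyldecane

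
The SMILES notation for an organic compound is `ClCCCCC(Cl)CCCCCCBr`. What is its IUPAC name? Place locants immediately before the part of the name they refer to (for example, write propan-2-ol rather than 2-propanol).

11-bromo-1,5-dichloroundecane

The parent chain contains 11 carbons (undecane).
The numbering direction is chosen so that the substituent locant set {1,5,11} is lower than {1,7,11} at the first point of difference.
That gives a bromo group at C-11; chloro groups at C-1 and C-5.
Substituent prefixes are cited in alphabetical order (multiplying prefixes like di-/tri- are ignored for ordering).
The name is 11-bromo-1,5-dichloroundecane.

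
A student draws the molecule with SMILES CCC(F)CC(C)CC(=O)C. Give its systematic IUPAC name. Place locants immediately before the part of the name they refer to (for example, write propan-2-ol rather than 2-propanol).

6-fluoro-4-methyloctan-2-one

The longest chain bearing the carbonyl is 8 carbons long (octane).
The principal characteristic group is a ketone (C=O on an internal carbon), named with the suffix -one.
Number the chain so that numbering from this end puts the carbonyl group at C-2 rather than C-7.
This places the carbonyl at C-2; a fluoro group at C-6; a methyl group at C-4.
Prefixes are listed alphabetically: fluoro, methyl.
Assembling the pieces gives 6-fluoro-4-methyloctan-2-one.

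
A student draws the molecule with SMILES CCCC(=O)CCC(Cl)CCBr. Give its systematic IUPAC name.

9-bromo-7-chlorononan-4-one

The longest chain bearing the carbonyl is 9 carbons long (nonane).
A ketone (C=O on an internal carbon) is the principal characteristic group, giving the suffix -one.
Number the chain so that numbering from this end puts the carbonyl group at C-4 rather than C-6.
This places the carbonyl at C-4; a bromo group at C-9; a chloro group at C-7.
Prefixes are listed alphabetically: bromo, chloro.
Assembling the pieces gives 9-bromo-7-chlorononan-4-one.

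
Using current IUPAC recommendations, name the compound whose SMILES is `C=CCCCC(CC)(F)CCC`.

Counting along the main chain through the multiple bond gives 9 carbons: the parent is nonane.
The chain contains a C=C double bond, so the unsaturation ending is -ene.
Number the chain so that numbering from this end puts the double bond at C-1 rather than C-8.
That gives the double bond between C-1 and C-2; an ethyl group at C-6; a fluoro group at C-6.
Substituent prefixes are cited in alphabetical order (multiplying prefixes like di-/tri- are ignored for ordering).
The name is 6-ethyl-6-fluoronon-1-ene.

6-ethyl-6-fluoronon-1-ene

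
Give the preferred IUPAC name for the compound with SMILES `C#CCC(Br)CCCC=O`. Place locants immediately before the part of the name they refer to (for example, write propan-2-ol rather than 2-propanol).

5-bromooct-7-ynal

Counting along the main chain through the –CHO group and the multiple bond gives 8 carbons: the parent is octane.
The principal characteristic group is an aldehyde (terminal –CHO), named with the suffix -al.
There is one C≡C triple bond, indicated by the ending -yne.
Choose the numbering such that the aldehyde carbon is C-1 by definition.
With this numbering: the triple bond between C-7 and C-8; a bromo group at C-5.
The name is 5-bromooct-7-ynal.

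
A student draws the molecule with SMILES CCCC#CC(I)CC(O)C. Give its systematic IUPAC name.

4-iodonon-5-yn-2-ol

The longest carbon chain that includes the –OH group and the multiple bond has 9 carbons, so the parent hydride is nonane.
An alcohol (–OH) is the principal characteristic group, giving the suffix -ol.
A C≡C triple bond in the chain gives the infix -yne-.
The numbering direction is chosen so that numbering from this end puts the hydroxyl group at C-2 rather than C-8.
This places the hydroxyl at C-2; the triple bond between C-5 and C-6; an iodo group at C-4.
Putting it together: 4-iodonon-5-yn-2-ol.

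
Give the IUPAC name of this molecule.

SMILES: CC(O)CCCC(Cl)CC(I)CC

The longest chain bearing the –OH group is 10 carbons long (decane).
An alcohol (–OH) is the principal characteristic group, giving the suffix -ol.
Choose the numbering such that numbering from this end puts the hydroxyl group at C-2 rather than C-9.
With this numbering: the hydroxyl at C-2; a chloro group at C-6; an iodo group at C-8.
Prefixes are listed alphabetically: chloro, iodo.
Assembling the pieces gives 6-chloro-8-iododecan-2-ol.

6-chloro-8-iododecan-2-ol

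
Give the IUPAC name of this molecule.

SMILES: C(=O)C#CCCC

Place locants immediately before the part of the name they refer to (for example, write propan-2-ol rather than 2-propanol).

Counting along the main chain through the –CHO group and the multiple bond gives 6 carbons: the parent is hexane.
An aldehyde (terminal –CHO) is the principal characteristic group, giving the suffix -al.
A C≡C triple bond in the chain gives the infix -yne-.
The numbering direction is chosen so that the aldehyde carbon is C-1 by definition.
This places the triple bond between C-2 and C-3.
Putting it together: hex-2-ynal.

hex-2-ynal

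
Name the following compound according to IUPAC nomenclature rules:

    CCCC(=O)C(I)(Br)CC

3-bromo-3-iodoheptan-4-one

The longest chain bearing the carbonyl is 7 carbons long (heptane).
The highest-priority functional group is a ketone (C=O on an internal carbon), so the name ends in -one.
The numbering direction is chosen so that the substituent locant set {3,3} is lower than {5,5} at the first point of difference.
This places the carbonyl at C-4; a bromo group at C-3; an iodo group at C-3.
Substituent prefixes are cited in alphabetical order (multiplying prefixes like di-/tri- are ignored for ordering).
Putting it together: 3-bromo-3-iodoheptan-4-one.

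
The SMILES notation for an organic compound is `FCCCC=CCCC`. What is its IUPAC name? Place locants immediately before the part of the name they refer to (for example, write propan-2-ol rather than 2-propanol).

1-fluorooct-4-ene

Counting along the main chain through the multiple bond gives 8 carbons: the parent is octane.
The chain contains a C=C double bond, so the unsaturation ending is -ene.
The numbering direction is chosen so that the substituent locant set {1} is lower than {8} at the first point of difference.
With this numbering: the double bond between C-4 and C-5; a fluoro group at C-1.
Putting it together: 1-fluorooct-4-ene.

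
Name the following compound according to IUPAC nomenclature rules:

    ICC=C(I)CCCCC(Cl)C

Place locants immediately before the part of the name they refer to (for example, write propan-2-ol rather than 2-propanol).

Counting along the main chain through the multiple bond gives 9 carbons: the parent is nonane.
The chain contains a C=C double bond, so the unsaturation ending is -ene.
Number the chain so that numbering from this end puts the double bond at C-2 rather than C-7.
That gives the double bond between C-2 and C-3; a chloro group at C-8; iodo groups at C-1 and C-3.
Prefixes are listed alphabetically: chloro, iodo.
The name is 8-chloro-1,3-diiodonon-2-ene.

8-chloro-1,3-diiodonon-2-ene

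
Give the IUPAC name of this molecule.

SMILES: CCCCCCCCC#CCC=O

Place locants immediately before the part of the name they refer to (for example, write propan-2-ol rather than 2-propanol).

dodec-3-ynal

Counting along the main chain through the –CHO group and the multiple bond gives 12 carbons: the parent is dodecane.
The highest-priority functional group is an aldehyde (terminal –CHO), so the name ends in -al.
The chain contains a C≡C triple bond, so the unsaturation ending is -yne.
Choose the numbering such that the aldehyde carbon is C-1 by definition.
That gives the triple bond between C-3 and C-4.
The name is dodec-3-ynal.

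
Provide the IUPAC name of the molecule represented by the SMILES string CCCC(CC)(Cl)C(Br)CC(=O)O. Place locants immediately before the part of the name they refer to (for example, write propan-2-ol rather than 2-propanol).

3-bromo-4-chloro-4-ethylheptanoic acid

Counting along the main chain through the –COOH group gives 7 carbons: the parent is heptane.
The highest-priority functional group is a carboxylic acid (terminal –COOH), so the name ends in -oic acid.
Number the chain so that the carboxylic acid carbon is C-1 by definition.
That gives a bromo group at C-3; a chloro group at C-4; an ethyl group at C-4.
Substituent prefixes are cited in alphabetical order (multiplying prefixes like di-/tri- are ignored for ordering).
Putting it together: 3-bromo-4-chloro-4-ethylheptanoic acid.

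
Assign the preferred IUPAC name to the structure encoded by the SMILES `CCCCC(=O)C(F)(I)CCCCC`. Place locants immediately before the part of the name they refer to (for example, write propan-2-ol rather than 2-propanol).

The longest chain bearing the carbonyl is 11 carbons long (undecane).
A ketone (C=O on an internal carbon) is the principal characteristic group, giving the suffix -one.
The numbering direction is chosen so that numbering from this end puts the carbonyl group at C-5 rather than C-7.
That gives the carbonyl at C-5; a fluoro group at C-6; an iodo group at C-6.
Prefixes are listed alphabetically: fluoro, iodo.
The name is 6-fluoro-6-iodoundecan-5-one.

6-fluoro-6-iodoundecan-5-one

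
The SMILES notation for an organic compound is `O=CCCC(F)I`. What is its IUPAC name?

4-fluoro-4-iodobutanal

Counting along the main chain through the –CHO group gives 4 carbons: the parent is butane.
An aldehyde (terminal –CHO) is the principal characteristic group, giving the suffix -al.
Choose the numbering such that the aldehyde carbon is C-1 by definition.
This places a fluoro group at C-4; an iodo group at C-4.
The substituents are ordered alphabetically, ignoring any di-/tri- multipliers.
Putting it together: 4-fluoro-4-iodobutanal.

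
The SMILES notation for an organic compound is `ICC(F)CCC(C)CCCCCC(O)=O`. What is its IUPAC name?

10-fluoro-11-iodo-7-methylundecanoic acid

The longest carbon chain that includes the –COOH group has 11 carbons, so the parent hydride is undecane.
A carboxylic acid (terminal –COOH) is the principal characteristic group, giving the suffix -oic acid.
Number the chain so that the carboxylic acid carbon is C-1 by definition.
With this numbering: a fluoro group at C-10; an iodo group at C-11; a methyl group at C-7.
Prefixes are listed alphabetically: fluoro, iodo, methyl.
Assembling the pieces gives 10-fluoro-11-iodo-7-methylundecanoic acid.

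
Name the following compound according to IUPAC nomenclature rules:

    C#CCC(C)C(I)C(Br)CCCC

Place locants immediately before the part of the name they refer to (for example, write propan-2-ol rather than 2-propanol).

6-bromo-5-iodo-4-methyldec-1-yne

Counting along the main chain through the multiple bond gives 10 carbons: the parent is decane.
A C≡C triple bond in the chain gives the infix -yne-.
The numbering direction is chosen so that numbering from this end puts the triple bond at C-1 rather than C-9.
With this numbering: the triple bond between C-1 and C-2; a bromo group at C-6; an iodo group at C-5; a methyl group at C-4.
Prefixes are listed alphabetically: bromo, iodo, methyl.
Putting it together: 6-bromo-5-iodo-4-methyldec-1-yne.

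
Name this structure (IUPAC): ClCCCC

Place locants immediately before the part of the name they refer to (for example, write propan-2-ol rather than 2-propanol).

1-chlorobutane

The longest carbon chain is 4 atoms: the parent is butane.
The numbering direction is chosen so that the substituent locant set {1} is lower than {4} at the first point of difference.
That gives a chloro group at C-1.
Putting it together: 1-chlorobutane.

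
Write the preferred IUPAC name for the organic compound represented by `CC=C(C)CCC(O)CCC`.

The longest carbon chain that includes the –OH group and the multiple bond has 9 carbons, so the parent hydride is nonane.
The highest-priority functional group is an alcohol (–OH), so the name ends in -ol.
The chain contains a C=C double bond, so the unsaturation ending is -ene.
Choose the numbering such that numbering from this end puts the hydroxyl group at C-4 rather than C-6.
This places the hydroxyl at C-4; the double bond between C-7 and C-8; a methyl group at C-7.
The name is 7-methylnon-7-en-4-ol.

7-methylnon-7-en-4-ol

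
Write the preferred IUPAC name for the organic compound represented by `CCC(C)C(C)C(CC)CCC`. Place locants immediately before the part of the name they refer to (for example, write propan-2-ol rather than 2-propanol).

5-ethyl-3,4-dimethyloctane

The longest continuous carbon chain has 8 atoms, so the parent hydride is octane.
The numbering direction is chosen so that the substituent locant set {3,4,5} is lower than {4,5,6} at the first point of difference.
With this numbering: an ethyl group at C-5; methyl groups at C-3 and C-4.
Substituent prefixes are cited in alphabetical order (multiplying prefixes like di-/tri- are ignored for ordering).
The name is 5-ethyl-3,4-dimethyloctane.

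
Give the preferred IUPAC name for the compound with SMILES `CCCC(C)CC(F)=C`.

Counting along the main chain through the multiple bond gives 7 carbons: the parent is heptane.
The chain contains a C=C double bond, so the unsaturation ending is -ene.
The numbering direction is chosen so that numbering from this end puts the double bond at C-1 rather than C-6.
With this numbering: the double bond between C-1 and C-2; a fluoro group at C-2; a methyl group at C-4.
Prefixes are listed alphabetically: fluoro, methyl.
Putting it together: 2-fluoro-4-methylhept-1-ene.

2-fluoro-4-methylhept-1-ene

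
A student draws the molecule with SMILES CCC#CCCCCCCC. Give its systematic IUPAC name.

undec-3-yne

The longest carbon chain that includes the multiple bond has 11 carbons, so the parent hydride is undecane.
There is one C≡C triple bond, indicated by the ending -yne.
Number the chain so that numbering from this end puts the triple bond at C-3 rather than C-8.
This places the triple bond between C-3 and C-4.
Putting it together: undec-3-yne.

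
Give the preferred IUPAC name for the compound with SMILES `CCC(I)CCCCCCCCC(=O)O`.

10-iodododecanoic acid

Counting along the main chain through the –COOH group gives 12 carbons: the parent is dodecane.
A carboxylic acid (terminal –COOH) is the principal characteristic group, giving the suffix -oic acid.
The numbering direction is chosen so that the carboxylic acid carbon is C-1 by definition.
This places an iodo group at C-10.
Putting it together: 10-iodododecanoic acid.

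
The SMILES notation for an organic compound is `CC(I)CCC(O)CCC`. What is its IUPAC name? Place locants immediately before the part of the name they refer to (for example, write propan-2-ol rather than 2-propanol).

The longest carbon chain that includes the –OH group has 8 carbons, so the parent hydride is octane.
The principal characteristic group is an alcohol (–OH), named with the suffix -ol.
The numbering direction is chosen so that numbering from this end puts the hydroxyl group at C-4 rather than C-5.
This places the hydroxyl at C-4; an iodo group at C-7.
The name is 7-iodooctan-4-ol.

7-iodooctan-4-ol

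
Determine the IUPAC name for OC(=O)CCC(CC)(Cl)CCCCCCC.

The longest carbon chain that includes the –COOH group has 11 carbons, so the parent hydride is undecane.
The principal characteristic group is a carboxylic acid (terminal –COOH), named with the suffix -oic acid.
Number the chain so that the carboxylic acid carbon is C-1 by definition.
This places a chloro group at C-4; an ethyl group at C-4.
Substituent prefixes are cited in alphabetical order (multiplying prefixes like di-/tri- are ignored for ordering).
Putting it together: 4-chloro-4-ethylundecanoic acid.

4-chloro-4-ethylundecanoic acid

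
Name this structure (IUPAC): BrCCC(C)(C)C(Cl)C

The longest carbon chain is 5 atoms: the parent is pentane.
Choose the numbering such that the substituent locant set {1,3,3,4} is lower than {2,3,3,5} at the first point of difference.
That gives a bromo group at C-1; a chloro group at C-4; two methyl groups at C-3.
The substituents are ordered alphabetically, ignoring any di-/tri- multipliers.
Assembling the pieces gives 1-bromo-4-chloro-3,3-dimethylpentane.

1-bromo-4-chloro-3,3-dimethylpentane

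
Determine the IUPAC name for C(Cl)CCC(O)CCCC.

The longest chain bearing the –OH group is 8 carbons long (octane).
The principal characteristic group is an alcohol (–OH), named with the suffix -ol.
Number the chain so that numbering from this end puts the hydroxyl group at C-4 rather than C-5.
With this numbering: the hydroxyl at C-4; a chloro group at C-1.
Putting it together: 1-chlorooctan-4-ol.

1-chlorooctan-4-ol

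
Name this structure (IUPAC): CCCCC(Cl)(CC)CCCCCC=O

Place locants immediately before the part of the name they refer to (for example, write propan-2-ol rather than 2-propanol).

The longest chain bearing the –CHO group is 11 carbons long (undecane).
An aldehyde (terminal –CHO) is the principal characteristic group, giving the suffix -al.
Number the chain so that the aldehyde carbon is C-1 by definition.
With this numbering: a chloro group at C-7; an ethyl group at C-7.
Prefixes are listed alphabetically: chloro, ethyl.
Putting it together: 7-chloro-7-ethylundecanal.

7-chloro-7-ethylundecanal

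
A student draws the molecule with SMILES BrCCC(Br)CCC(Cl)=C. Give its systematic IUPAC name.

The longest chain bearing the multiple bond is 7 carbons long (heptane).
A C=C double bond in the chain gives the infix -ene-.
The numbering direction is chosen so that numbering from this end puts the double bond at C-1 rather than C-6.
With this numbering: the double bond between C-1 and C-2; bromo groups at C-5 and C-7; a chloro group at C-2.
The substituents are ordered alphabetically, ignoring any di-/tri- multipliers.
Assembling the pieces gives 5,7-dibromo-2-chlorohept-1-ene.

5,7-dibromo-2-chlorohept-1-ene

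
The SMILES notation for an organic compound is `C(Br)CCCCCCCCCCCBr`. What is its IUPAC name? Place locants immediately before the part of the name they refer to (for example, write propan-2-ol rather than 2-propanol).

The longest carbon chain is 12 atoms: the parent is dodecane.
The molecule is symmetric, so either numbering direction gives the same locants.
That gives bromo groups at C-1 and C-12.
Assembling the pieces gives 1,12-dibromododecane.

1,12-dibromododecane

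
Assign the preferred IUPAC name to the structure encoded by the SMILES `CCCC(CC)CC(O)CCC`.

The longest chain bearing the –OH group is 9 carbons long (nonane).
The highest-priority functional group is an alcohol (–OH), so the name ends in -ol.
The numbering direction is chosen so that numbering from this end puts the hydroxyl group at C-4 rather than C-6.
With this numbering: the hydroxyl at C-4; an ethyl group at C-6.
Putting it together: 6-ethylnonan-4-ol.

6-ethylnonan-4-ol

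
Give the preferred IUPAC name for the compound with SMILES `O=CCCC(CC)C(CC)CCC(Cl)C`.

The longest carbon chain that includes the –CHO group has 9 carbons, so the parent hydride is nonane.
The principal characteristic group is an aldehyde (terminal –CHO), named with the suffix -al.
Choose the numbering such that the aldehyde carbon is C-1 by definition.
This places a chloro group at C-8; ethyl groups at C-4 and C-5.
Prefixes are listed alphabetically: chloro, ethyl.
Assembling the pieces gives 8-chloro-4,5-diethylnonanal.

8-chloro-4,5-diethylnonanal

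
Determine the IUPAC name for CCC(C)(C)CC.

3,3-dimethylpentane

The longest continuous carbon chain has 5 atoms, so the parent hydride is pentane.
The molecule is symmetric, so either numbering direction gives the same locants.
With this numbering: two methyl groups at C-3.
Putting it together: 3,3-dimethylpentane.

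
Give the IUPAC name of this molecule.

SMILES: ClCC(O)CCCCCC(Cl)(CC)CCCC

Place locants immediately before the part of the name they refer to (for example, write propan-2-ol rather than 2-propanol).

Counting along the main chain through the –OH group gives 12 carbons: the parent is dodecane.
An alcohol (–OH) is the principal characteristic group, giving the suffix -ol.
The numbering direction is chosen so that numbering from this end puts the hydroxyl group at C-2 rather than C-11.
This places the hydroxyl at C-2; chloro groups at C-1 and C-8; an ethyl group at C-8.
The substituents are ordered alphabetically, ignoring any di-/tri- multipliers.
Assembling the pieces gives 1,8-dichloro-8-ethyldodecan-2-ol.

1,8-dichloro-8-ethyldodecan-2-ol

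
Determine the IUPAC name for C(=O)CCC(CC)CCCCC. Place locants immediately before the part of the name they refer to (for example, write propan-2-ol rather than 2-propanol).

4-ethylnonanal

The longest chain bearing the –CHO group is 9 carbons long (nonane).
The principal characteristic group is an aldehyde (terminal –CHO), named with the suffix -al.
The numbering direction is chosen so that the aldehyde carbon is C-1 by definition.
With this numbering: an ethyl group at C-4.
Putting it together: 4-ethylnonanal.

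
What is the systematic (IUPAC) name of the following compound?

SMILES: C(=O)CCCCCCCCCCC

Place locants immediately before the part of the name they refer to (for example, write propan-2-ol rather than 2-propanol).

dodecanal

The longest carbon chain that includes the –CHO group has 12 carbons, so the parent hydride is dodecane.
The highest-priority functional group is an aldehyde (terminal –CHO), so the name ends in -al.
Choose the numbering such that the aldehyde carbon is C-1 by definition.
Assembling the pieces gives dodecanal.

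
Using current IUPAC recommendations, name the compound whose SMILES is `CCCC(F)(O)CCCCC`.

4-fluorononan-4-ol

The longest carbon chain that includes the –OH group has 9 carbons, so the parent hydride is nonane.
An alcohol (–OH) is the principal characteristic group, giving the suffix -ol.
The numbering direction is chosen so that numbering from this end puts the hydroxyl group at C-4 rather than C-6.
This places the hydroxyl at C-4; a fluoro group at C-4.
Assembling the pieces gives 4-fluorononan-4-ol.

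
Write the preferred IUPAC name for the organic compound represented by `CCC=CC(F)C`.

Counting along the main chain through the multiple bond gives 6 carbons: the parent is hexane.
The chain contains a C=C double bond, so the unsaturation ending is -ene.
The numbering direction is chosen so that the substituent locant set {2} is lower than {5} at the first point of difference.
This places the double bond between C-3 and C-4; a fluoro group at C-2.
Putting it together: 2-fluorohex-3-ene.

2-fluorohex-3-ene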